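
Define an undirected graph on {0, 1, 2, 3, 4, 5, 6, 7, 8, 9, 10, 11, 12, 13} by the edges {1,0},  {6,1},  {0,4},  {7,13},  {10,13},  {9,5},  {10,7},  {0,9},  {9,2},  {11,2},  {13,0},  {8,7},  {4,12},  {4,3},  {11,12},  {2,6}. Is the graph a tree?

The graph has 14 vertices and 16 edges.
Connected but with 16 > 13 edges, so it has a cycle and is not a tree.

No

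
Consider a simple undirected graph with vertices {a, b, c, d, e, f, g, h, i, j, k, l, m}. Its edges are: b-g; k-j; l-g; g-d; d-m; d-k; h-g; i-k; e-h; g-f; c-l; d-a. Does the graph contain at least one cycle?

The graph has 13 vertices, 12 edges, and 1 connected component.
Since 12 = 13 - 1, the graph is a forest and contains no cycle.

No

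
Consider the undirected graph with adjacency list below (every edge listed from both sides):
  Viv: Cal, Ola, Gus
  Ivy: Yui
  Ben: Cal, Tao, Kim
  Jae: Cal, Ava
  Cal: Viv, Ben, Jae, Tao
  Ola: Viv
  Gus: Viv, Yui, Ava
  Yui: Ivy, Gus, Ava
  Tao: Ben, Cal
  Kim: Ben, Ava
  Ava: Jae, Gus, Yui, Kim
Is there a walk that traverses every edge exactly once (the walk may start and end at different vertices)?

No

Degrees: Viv:3, Ivy:1, Ben:3, Jae:2, Cal:4, Ola:1, Gus:3, Yui:3, Tao:2, Kim:2, Ava:4
Odd-degree vertices: Viv, Ivy, Ben, Ola, Gus, Yui (6 total).
An Eulerian trail requires 0 or 2 odd-degree vertices; here there are 6.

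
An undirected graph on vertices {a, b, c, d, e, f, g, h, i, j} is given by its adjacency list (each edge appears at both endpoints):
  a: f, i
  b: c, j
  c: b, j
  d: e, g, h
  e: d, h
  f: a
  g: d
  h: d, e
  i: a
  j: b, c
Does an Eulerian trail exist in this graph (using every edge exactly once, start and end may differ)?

Degrees: a:2, b:2, c:2, d:3, e:2, f:1, g:1, h:2, i:1, j:2
Odd-degree vertices: d, f, g, i (4 total).
An Eulerian trail requires 0 or 2 odd-degree vertices; here there are 4.

No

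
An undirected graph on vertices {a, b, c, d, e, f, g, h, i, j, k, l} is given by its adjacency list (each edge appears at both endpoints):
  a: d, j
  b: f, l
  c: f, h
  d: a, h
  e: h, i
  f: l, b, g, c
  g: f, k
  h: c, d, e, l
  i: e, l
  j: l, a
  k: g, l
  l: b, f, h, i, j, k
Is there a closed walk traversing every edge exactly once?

Degrees: a:2, b:2, c:2, d:2, e:2, f:4, g:2, h:4, i:2, j:2, k:2, l:6
Every vertex has even degree and the edges form a single connected piece, so an Eulerian circuit exists.

Yes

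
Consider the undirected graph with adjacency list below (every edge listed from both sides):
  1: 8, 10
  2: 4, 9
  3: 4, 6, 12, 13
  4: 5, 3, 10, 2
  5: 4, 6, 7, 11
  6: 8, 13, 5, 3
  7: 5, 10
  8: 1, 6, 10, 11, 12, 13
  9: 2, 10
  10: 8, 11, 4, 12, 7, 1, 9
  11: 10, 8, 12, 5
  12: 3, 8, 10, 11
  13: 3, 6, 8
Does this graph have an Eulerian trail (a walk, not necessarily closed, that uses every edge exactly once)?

Degrees: 1:2, 2:2, 3:4, 4:4, 5:4, 6:4, 7:2, 8:6, 9:2, 10:7, 11:4, 12:4, 13:3
Odd-degree vertices: 10, 13 (2 total).
The non-isolated vertices are connected and exactly 2 have odd degree, so an Eulerian trail exists (from 10 to 13).

Yes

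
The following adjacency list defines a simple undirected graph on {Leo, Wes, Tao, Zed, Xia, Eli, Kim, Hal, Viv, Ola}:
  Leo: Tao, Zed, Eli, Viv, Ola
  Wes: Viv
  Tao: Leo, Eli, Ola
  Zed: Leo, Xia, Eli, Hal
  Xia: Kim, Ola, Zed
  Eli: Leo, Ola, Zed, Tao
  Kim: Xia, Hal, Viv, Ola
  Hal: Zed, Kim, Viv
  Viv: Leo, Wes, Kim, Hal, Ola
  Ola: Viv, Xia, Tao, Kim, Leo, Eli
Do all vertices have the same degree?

No

Degrees: Leo:5, Wes:1, Tao:3, Zed:4, Xia:3, Eli:4, Kim:4, Hal:3, Viv:5, Ola:6
Vertex Wes has degree 1 while Ola has degree 6, so the graph is not regular.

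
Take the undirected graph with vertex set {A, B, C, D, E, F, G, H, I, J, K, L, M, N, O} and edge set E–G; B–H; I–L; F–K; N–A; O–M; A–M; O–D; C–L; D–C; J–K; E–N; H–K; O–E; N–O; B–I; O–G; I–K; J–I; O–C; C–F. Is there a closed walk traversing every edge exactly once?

Degrees: A:2, B:2, C:4, D:2, E:3, F:2, G:2, H:2, I:4, J:2, K:4, L:2, M:2, N:3, O:6
E, N have odd degree; an Eulerian circuit needs every degree to be even, so none exists.

No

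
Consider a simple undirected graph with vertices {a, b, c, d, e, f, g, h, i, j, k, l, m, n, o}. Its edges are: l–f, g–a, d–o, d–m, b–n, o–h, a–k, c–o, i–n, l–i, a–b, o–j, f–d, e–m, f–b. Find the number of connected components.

Component: {a, b, c, d, e, f, g, h, i, j, k, l, m, n, o}

1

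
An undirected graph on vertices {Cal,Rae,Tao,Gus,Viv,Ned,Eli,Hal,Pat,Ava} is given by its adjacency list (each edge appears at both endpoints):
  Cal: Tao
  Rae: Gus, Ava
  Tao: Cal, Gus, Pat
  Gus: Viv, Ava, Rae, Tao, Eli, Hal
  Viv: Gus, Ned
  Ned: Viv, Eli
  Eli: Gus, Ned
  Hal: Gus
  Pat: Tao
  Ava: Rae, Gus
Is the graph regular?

Degrees: Cal:1, Rae:2, Tao:3, Gus:6, Viv:2, Ned:2, Eli:2, Hal:1, Pat:1, Ava:2
Vertex Cal has degree 1 while Gus has degree 6, so the graph is not regular.

No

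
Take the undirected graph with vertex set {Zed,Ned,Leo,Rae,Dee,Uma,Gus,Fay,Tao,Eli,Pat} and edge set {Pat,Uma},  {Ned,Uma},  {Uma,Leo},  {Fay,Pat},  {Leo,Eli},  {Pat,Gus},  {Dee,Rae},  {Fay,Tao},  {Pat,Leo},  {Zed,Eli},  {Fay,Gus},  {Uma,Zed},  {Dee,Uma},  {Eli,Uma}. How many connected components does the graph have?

Component: {Zed, Ned, Leo, Rae, Dee, Uma, Gus, Fay, Tao, Eli, Pat}

1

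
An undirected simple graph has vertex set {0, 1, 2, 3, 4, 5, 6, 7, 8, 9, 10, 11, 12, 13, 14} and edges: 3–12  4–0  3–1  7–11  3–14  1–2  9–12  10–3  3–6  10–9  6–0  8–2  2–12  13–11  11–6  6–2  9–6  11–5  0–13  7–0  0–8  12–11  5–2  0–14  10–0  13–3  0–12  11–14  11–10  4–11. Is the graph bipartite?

A valid 2-coloring puts {1, 4, 5, 6, 7, 8, 10, 12, 13, 14} on one side and {0, 2, 3, 9, 11} on the other; every edge crosses between the two sides.

Yes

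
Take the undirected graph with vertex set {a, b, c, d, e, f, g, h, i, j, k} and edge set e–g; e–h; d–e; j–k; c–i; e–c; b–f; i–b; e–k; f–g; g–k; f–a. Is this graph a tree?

The graph has 11 vertices and 12 edges.
Connected but with 12 > 10 edges, so it has a cycle and is not a tree.

No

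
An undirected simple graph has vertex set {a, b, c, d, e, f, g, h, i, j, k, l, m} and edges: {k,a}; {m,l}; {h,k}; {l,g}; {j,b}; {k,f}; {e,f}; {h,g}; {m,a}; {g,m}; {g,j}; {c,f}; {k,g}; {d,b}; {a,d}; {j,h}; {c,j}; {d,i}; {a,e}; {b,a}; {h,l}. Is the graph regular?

Degrees: a:5, b:3, c:2, d:3, e:2, f:3, g:5, h:4, i:1, j:4, k:4, l:3, m:3
Degrees are not all equal (e.g. deg(i)=1 but deg(a)=5); not regular.

No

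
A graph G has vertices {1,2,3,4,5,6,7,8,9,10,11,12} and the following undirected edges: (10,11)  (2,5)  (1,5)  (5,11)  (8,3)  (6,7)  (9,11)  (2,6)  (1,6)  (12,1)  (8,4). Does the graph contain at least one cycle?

The graph has 12 vertices, 11 edges, and 2 connected components.
One cycle is 1-5-2-6-1.

Yes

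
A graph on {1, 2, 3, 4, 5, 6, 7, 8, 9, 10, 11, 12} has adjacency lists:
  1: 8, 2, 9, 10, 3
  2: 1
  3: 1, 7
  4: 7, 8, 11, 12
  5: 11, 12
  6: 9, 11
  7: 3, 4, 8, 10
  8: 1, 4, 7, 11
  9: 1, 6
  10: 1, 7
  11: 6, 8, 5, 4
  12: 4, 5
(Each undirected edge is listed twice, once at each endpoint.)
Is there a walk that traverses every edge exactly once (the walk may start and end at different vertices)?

Degrees: 1:5, 2:1, 3:2, 4:4, 5:2, 6:2, 7:4, 8:4, 9:2, 10:2, 11:4, 12:2
Odd-degree vertices: 1, 2 (2 total).
The non-isolated vertices are connected and exactly 2 have odd degree, so an Eulerian trail exists (from 1 to 2).

Yes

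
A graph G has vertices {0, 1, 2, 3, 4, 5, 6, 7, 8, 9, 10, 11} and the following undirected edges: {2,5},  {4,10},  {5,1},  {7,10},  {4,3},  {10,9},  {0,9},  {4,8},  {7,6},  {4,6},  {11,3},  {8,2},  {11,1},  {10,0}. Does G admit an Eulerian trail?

Degrees: 0:2, 1:2, 2:2, 3:2, 4:4, 5:2, 6:2, 7:2, 8:2, 9:2, 10:4, 11:2
Odd-degree vertices: none (0 total).
With 0 odd-degree vertices and all edges in one connected piece, an Eulerian trail exists.

Yes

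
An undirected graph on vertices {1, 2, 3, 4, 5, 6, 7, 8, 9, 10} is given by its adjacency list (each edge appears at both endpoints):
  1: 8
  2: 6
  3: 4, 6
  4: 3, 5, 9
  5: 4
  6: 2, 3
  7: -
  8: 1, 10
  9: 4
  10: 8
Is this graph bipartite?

A valid 2-coloring puts {4, 6, 7, 8} on one side and {1, 2, 3, 5, 9, 10} on the other; every edge crosses between the two sides.

Yes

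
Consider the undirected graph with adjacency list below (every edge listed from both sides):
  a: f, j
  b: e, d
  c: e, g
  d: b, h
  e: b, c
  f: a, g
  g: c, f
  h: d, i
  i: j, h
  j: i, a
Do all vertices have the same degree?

Degrees: a:2, b:2, c:2, d:2, e:2, f:2, g:2, h:2, i:2, j:2
All degrees equal 2; the graph is regular.

Yes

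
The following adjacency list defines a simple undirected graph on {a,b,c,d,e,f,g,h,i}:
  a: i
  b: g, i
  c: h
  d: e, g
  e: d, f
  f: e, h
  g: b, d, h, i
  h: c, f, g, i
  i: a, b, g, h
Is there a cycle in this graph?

The graph has 9 vertices, 11 edges, and 1 connected component.
Since 11 > 9 - 1, a cycle must exist; for instance g-d-e-f-h-g.

Yes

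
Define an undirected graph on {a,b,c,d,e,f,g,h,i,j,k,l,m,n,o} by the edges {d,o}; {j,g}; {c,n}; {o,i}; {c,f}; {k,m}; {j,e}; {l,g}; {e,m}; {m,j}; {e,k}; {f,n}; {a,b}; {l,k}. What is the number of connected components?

5

Component: {h}
Component: {a, b}
Component: {c, f, n}
Component: {d, i, o}
Component: {e, g, j, k, l, m}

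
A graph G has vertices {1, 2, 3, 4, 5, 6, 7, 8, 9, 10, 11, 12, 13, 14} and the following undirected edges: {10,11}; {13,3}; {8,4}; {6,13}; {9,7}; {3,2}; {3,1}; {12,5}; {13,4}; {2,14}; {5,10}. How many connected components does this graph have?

3

Component: {7, 9}
Component: {5, 10, 11, 12}
Component: {1, 2, 3, 4, 6, 8, 13, 14}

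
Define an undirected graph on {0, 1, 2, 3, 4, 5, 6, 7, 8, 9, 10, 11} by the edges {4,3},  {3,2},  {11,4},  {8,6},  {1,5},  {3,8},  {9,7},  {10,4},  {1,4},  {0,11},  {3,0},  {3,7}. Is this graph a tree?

|V| = 12, |E| = 12.
A tree on 12 vertices has exactly 11 edges; this graph has 12, so it contains a cycle and is not a tree.

No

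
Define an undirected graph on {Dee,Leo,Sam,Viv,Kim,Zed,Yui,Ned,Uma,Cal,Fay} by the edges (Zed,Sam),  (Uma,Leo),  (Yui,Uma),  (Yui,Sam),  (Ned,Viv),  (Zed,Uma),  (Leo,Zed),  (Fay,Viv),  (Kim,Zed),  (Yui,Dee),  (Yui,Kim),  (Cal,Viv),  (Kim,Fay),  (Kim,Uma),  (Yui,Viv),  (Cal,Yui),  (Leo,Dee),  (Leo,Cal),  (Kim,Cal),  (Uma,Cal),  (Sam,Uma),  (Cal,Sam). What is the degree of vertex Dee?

2

Neighbors of Dee: Leo, Yui.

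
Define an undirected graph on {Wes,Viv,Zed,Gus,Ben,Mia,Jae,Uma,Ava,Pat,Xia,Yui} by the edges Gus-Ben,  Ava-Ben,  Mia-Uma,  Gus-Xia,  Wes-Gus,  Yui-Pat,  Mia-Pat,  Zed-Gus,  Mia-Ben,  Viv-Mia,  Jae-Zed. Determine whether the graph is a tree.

The graph has 12 vertices and 11 edges.
Connected and |E| = |V| - 1, which characterizes a tree.

Yes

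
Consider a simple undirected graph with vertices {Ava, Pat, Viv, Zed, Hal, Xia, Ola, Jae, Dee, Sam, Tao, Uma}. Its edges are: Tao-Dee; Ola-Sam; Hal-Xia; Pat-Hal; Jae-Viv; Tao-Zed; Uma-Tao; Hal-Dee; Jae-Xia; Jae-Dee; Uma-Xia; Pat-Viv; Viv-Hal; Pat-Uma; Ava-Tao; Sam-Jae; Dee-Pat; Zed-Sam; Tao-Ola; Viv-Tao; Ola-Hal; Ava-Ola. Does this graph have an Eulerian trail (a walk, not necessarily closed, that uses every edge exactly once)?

No

Degrees: Ava:2, Pat:4, Viv:4, Zed:2, Hal:5, Xia:3, Ola:4, Jae:4, Dee:4, Sam:3, Tao:6, Uma:3
Odd-degree vertices: Hal, Xia, Sam, Uma (4 total).
An Eulerian trail requires 0 or 2 odd-degree vertices; here there are 4.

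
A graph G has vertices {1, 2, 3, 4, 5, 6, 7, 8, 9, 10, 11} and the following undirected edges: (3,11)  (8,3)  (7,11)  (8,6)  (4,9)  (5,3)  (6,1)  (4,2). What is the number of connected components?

3

Component: {10}
Component: {2, 4, 9}
Component: {1, 3, 5, 6, 7, 8, 11}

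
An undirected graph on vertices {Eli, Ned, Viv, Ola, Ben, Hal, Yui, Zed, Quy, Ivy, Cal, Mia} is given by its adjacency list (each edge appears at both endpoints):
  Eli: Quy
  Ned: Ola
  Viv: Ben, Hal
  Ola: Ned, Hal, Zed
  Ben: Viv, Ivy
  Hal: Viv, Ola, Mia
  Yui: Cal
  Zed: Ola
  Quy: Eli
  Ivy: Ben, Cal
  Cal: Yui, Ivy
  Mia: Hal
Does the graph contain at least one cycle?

No

|V| = 12, |E| = 10, number of components = 2.
Since 10 = 12 - 2, the graph is a forest and contains no cycle.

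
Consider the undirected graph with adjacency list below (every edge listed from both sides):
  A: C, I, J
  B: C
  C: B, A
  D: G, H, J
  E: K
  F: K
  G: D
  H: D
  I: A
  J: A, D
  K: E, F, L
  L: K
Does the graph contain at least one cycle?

|V| = 12, |E| = 10, number of components = 2.
Since 10 = 12 - 2, the graph is a forest and contains no cycle.

No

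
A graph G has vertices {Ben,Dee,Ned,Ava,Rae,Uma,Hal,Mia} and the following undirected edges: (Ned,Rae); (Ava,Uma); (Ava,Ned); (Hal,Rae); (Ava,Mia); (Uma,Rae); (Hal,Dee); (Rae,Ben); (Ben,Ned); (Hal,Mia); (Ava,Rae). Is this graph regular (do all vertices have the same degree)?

Degrees: Ben:2, Dee:1, Ned:3, Ava:4, Rae:5, Uma:2, Hal:3, Mia:2
Vertex Dee has degree 1 while Rae has degree 5, so the graph is not regular.

No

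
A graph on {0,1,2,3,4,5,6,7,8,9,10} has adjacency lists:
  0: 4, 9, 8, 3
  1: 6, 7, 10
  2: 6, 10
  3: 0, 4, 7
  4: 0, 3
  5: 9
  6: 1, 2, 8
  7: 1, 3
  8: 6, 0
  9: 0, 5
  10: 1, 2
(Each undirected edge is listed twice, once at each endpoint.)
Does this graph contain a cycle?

Yes

|V| = 11, |E| = 13, number of components = 1.
One cycle is 0-8-6-1-7-3-0.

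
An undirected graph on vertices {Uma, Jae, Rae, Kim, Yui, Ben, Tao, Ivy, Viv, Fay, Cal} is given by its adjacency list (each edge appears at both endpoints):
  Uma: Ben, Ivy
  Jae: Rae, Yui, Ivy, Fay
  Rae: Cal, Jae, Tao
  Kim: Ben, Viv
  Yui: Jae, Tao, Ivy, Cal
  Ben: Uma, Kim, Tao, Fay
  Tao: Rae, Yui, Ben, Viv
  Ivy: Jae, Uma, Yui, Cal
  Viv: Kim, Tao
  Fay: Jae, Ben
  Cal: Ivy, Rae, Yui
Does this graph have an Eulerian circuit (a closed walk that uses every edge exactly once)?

No

Degrees: Uma:2, Jae:4, Rae:3, Kim:2, Yui:4, Ben:4, Tao:4, Ivy:4, Viv:2, Fay:2, Cal:3
Vertices with odd degree: Rae, Cal. An Eulerian circuit requires all degrees even.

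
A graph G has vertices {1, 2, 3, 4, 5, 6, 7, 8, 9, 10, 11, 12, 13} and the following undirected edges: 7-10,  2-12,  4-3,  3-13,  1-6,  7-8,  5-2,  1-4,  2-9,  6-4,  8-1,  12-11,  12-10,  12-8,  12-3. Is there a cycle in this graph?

Yes

|V| = 13, |E| = 15, number of components = 1.
One cycle is 1-8-7-10-12-3-4-1.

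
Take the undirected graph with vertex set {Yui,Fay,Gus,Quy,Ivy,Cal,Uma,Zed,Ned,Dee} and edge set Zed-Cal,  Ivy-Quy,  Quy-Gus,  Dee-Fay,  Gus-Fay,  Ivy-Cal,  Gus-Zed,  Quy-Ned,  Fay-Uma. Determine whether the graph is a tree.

No

|V| = 10, |E| = 9.
It is not connected, so it is not a tree.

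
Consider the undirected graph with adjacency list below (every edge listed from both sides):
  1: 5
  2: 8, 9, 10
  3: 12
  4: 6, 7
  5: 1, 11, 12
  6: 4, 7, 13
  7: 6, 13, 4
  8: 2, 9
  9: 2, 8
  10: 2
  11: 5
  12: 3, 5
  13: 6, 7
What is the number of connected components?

3

Component: {2, 8, 9, 10}
Component: {4, 6, 7, 13}
Component: {1, 3, 5, 11, 12}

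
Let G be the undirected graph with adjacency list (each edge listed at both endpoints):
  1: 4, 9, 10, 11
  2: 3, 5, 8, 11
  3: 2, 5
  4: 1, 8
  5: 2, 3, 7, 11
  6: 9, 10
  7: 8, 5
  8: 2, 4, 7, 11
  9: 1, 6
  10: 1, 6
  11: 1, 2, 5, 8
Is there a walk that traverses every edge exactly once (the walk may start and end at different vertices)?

Degrees: 1:4, 2:4, 3:2, 4:2, 5:4, 6:2, 7:2, 8:4, 9:2, 10:2, 11:4
Odd-degree vertices: none (0 total).
The non-isolated vertices are connected and exactly 0 have odd degree, so an Eulerian trail exists.

Yes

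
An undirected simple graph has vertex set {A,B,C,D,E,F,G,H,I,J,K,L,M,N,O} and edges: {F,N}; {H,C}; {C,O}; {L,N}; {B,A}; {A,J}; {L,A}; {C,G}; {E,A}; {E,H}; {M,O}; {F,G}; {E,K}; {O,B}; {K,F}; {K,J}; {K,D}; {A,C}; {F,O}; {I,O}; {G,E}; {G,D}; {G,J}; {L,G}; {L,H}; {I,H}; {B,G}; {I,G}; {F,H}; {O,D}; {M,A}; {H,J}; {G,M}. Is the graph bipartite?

Partition the vertices as {B, C, D, E, F, I, J, L, M} vs {A, G, H, K, N, O}. Each listed edge has one endpoint in each part, so the graph is bipartite.

Yes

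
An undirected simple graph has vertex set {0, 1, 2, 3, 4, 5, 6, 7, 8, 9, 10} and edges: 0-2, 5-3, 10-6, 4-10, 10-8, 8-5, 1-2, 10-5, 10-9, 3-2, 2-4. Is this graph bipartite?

8-5-10-8 is an odd cycle (length 3), and a bipartite graph can contain only even cycles.

No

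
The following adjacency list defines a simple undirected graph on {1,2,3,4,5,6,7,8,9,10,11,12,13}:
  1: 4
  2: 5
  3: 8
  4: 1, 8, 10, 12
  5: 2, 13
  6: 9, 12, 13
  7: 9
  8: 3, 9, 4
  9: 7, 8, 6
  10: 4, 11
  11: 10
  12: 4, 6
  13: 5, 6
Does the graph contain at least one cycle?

|V| = 13, |E| = 13, number of components = 1.
Since 13 > 13 - 1, a cycle must exist; for instance 4-12-6-9-8-4.

Yes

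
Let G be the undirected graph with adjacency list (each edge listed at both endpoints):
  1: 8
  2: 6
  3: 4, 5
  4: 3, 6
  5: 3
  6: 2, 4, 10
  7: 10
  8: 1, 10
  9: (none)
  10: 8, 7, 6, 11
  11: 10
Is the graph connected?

Component: {9}
Component: {1, 2, 3, 4, 5, 6, 7, 8, 10, 11}
No edge joins these 2 groups, so the graph is disconnected.

No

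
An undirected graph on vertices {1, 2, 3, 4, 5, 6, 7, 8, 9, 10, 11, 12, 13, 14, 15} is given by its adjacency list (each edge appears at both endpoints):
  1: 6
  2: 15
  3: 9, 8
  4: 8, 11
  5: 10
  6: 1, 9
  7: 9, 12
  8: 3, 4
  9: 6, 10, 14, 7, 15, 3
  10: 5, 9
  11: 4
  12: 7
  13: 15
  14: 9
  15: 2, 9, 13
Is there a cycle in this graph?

|V| = 15, |E| = 14, number of components = 1.
A forest on 15 vertices with 1 component has exactly 14 edges, which matches — so no cycle.

No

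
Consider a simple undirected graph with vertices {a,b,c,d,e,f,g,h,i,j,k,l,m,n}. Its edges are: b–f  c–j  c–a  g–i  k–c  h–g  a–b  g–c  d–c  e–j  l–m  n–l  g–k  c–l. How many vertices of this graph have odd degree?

Degrees: a:2, b:2, c:6, d:1, e:1, f:1, g:4, h:1, i:1, j:2, k:2, l:3, m:1, n:1
Odd-degree vertices: d, e, f, h, i, l, m, n.

8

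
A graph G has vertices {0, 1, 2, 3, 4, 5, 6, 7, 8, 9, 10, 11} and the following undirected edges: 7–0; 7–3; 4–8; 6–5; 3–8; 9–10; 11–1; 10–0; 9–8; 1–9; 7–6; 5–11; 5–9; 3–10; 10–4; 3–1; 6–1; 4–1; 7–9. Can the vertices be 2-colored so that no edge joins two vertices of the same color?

Color {1, 2, 5, 7, 8, 10} black and {0, 3, 4, 6, 9, 11} white. No edge joins two same-colored vertices, so the graph is bipartite.

Yes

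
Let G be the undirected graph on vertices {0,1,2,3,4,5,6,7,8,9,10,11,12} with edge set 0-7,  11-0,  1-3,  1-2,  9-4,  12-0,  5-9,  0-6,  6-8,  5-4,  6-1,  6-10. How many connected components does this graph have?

2

Component: {4, 5, 9}
Component: {0, 1, 2, 3, 6, 7, 8, 10, 11, 12}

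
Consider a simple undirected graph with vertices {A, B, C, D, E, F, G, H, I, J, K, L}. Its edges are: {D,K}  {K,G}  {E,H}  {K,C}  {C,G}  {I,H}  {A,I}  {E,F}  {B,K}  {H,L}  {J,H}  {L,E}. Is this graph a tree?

No

The graph has 12 vertices and 12 edges.
It is not connected, so it is not a tree.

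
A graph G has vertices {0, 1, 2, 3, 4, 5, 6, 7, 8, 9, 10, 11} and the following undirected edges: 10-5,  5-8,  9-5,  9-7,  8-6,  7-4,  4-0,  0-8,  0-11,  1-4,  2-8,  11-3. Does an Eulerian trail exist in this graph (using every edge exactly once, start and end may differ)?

No

Degrees: 0:3, 1:1, 2:1, 3:1, 4:3, 5:3, 6:1, 7:2, 8:4, 9:2, 10:1, 11:2
Odd-degree vertices: 0, 1, 2, 3, 4, 5, 6, 10 (8 total).
An Eulerian trail requires 0 or 2 odd-degree vertices; here there are 8.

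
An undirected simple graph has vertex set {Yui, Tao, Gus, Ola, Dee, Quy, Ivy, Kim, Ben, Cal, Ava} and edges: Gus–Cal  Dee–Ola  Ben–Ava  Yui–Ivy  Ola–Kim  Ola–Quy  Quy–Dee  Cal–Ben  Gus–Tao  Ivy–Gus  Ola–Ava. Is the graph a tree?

The graph has 11 vertices and 11 edges.
Connected but with 11 > 10 edges, so it has a cycle and is not a tree.

No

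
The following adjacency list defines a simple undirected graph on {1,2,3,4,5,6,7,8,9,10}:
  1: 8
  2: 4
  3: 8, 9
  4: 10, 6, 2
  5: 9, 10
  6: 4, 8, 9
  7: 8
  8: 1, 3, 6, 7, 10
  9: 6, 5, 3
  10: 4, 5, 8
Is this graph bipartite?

No

8-3-9-5-10-8 is an odd cycle (length 5), and a bipartite graph can contain only even cycles.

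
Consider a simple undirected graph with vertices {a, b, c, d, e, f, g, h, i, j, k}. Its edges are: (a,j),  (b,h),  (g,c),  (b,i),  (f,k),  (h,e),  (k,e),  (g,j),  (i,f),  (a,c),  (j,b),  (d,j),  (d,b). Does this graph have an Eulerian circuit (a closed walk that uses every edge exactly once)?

Degrees: a:2, b:4, c:2, d:2, e:2, f:2, g:2, h:2, i:2, j:4, k:2
Every vertex has even degree and the edges form a single connected piece, so an Eulerian circuit exists.

Yes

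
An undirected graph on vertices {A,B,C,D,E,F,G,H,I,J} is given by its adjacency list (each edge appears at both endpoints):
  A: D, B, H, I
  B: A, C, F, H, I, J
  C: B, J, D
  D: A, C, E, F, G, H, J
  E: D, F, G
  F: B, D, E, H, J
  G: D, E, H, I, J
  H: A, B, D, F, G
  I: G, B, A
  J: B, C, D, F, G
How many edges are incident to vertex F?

Neighbors of F: B, D, E, H, J.

5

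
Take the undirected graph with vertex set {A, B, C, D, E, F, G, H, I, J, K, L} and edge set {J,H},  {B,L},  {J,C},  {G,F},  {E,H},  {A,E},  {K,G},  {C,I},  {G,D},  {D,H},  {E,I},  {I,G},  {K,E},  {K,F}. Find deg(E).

4

Neighbors of E: A, H, I, K.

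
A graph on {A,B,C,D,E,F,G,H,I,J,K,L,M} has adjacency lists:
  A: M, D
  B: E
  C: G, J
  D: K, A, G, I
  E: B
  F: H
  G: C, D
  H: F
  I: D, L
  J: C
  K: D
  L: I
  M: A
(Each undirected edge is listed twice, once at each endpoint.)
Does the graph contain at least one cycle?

|V| = 13, |E| = 10, number of components = 3.
A forest on 13 vertices with 3 components has exactly 10 edges, which matches — so no cycle.

No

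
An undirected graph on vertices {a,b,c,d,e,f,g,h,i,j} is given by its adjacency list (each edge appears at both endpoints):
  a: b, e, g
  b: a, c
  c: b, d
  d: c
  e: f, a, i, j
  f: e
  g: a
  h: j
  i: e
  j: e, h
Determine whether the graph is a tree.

Yes

The graph has 10 vertices and 9 edges.
Connected and |E| = |V| - 1, which characterizes a tree.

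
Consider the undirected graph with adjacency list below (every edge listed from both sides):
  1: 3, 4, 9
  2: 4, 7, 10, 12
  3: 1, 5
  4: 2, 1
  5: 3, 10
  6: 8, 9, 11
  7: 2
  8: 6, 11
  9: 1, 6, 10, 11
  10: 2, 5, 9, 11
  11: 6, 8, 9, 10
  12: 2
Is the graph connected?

Yes

Starting from 1 and exploring outward reaches every vertex (1, 4, 9, 3, 2, 11, 10, 6, 5, 7, 12, 8); the graph is connected.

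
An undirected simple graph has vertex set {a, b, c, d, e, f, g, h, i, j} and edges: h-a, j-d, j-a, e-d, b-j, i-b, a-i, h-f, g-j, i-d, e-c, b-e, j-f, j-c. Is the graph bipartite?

Color {e, h, i, j} black and {a, b, c, d, f, g} white. No edge joins two same-colored vertices, so the graph is bipartite.

Yes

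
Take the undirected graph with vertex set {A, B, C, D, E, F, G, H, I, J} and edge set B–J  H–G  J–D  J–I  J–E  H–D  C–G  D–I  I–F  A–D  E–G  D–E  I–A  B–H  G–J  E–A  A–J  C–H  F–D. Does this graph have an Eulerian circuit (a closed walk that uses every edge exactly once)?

Yes

Degrees: A:4, B:2, C:2, D:6, E:4, F:2, G:4, H:4, I:4, J:6
All degrees are even and the non-isolated vertices are connected — an Eulerian circuit exists.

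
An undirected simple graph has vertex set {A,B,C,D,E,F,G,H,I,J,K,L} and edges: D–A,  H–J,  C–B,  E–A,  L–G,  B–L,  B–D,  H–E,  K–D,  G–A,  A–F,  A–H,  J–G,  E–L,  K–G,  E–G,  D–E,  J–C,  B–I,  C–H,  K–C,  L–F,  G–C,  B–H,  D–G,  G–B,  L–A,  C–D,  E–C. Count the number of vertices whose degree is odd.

Degrees: A:6, B:6, C:7, D:6, E:6, F:2, G:8, H:5, I:1, J:3, K:3, L:5
Odd-degree vertices: C, H, I, J, K, L.

6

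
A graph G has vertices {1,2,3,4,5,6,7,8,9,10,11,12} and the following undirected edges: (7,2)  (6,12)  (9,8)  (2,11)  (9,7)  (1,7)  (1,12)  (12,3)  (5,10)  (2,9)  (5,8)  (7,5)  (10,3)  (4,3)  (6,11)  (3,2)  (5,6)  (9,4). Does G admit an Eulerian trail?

Yes

Degrees: 1:2, 2:4, 3:4, 4:2, 5:4, 6:3, 7:4, 8:2, 9:4, 10:2, 11:2, 12:3
Odd-degree vertices: 6, 12 (2 total).
The non-isolated vertices are connected and exactly 2 have odd degree, so an Eulerian trail exists (from 6 to 12).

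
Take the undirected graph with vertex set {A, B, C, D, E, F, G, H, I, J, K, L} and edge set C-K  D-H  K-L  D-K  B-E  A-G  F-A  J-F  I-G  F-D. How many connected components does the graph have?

2

Component: {B, E}
Component: {A, C, D, F, G, H, I, J, K, L}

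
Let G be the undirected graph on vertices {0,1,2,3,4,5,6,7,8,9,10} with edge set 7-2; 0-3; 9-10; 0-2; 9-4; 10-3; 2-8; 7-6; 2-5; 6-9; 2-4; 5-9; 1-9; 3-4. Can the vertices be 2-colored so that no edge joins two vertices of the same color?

9-6-7-2-4-9 is an odd cycle (length 5), and a bipartite graph can contain only even cycles.

No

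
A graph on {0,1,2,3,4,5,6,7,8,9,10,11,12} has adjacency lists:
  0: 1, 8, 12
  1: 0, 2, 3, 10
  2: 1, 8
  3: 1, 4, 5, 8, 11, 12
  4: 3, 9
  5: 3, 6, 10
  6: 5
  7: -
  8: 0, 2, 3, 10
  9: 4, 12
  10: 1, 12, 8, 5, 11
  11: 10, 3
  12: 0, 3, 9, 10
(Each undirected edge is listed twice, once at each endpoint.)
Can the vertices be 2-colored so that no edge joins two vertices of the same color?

A valid 2-coloring puts {1, 4, 5, 7, 8, 11, 12} on one side and {0, 2, 3, 6, 9, 10} on the other; every edge crosses between the two sides.

Yes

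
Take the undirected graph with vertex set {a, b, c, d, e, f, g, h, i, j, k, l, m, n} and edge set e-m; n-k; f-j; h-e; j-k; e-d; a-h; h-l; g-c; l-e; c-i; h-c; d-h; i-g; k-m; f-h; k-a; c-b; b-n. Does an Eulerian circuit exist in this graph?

Degrees: a:2, b:2, c:4, d:2, e:4, f:2, g:2, h:6, i:2, j:2, k:4, l:2, m:2, n:2
All degrees are even and the non-isolated vertices are connected — an Eulerian circuit exists.

Yes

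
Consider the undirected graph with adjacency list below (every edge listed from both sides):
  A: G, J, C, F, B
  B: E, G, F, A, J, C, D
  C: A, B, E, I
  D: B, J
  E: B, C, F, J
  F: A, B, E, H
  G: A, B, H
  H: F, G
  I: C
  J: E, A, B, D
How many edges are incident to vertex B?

7

Neighbors of B: A, C, D, E, F, G, J.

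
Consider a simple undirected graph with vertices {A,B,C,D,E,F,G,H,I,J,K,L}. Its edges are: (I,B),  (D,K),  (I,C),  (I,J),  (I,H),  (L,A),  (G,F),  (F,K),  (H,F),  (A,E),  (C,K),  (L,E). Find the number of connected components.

Component: {A, E, L}
Component: {B, C, D, F, G, H, I, J, K}

2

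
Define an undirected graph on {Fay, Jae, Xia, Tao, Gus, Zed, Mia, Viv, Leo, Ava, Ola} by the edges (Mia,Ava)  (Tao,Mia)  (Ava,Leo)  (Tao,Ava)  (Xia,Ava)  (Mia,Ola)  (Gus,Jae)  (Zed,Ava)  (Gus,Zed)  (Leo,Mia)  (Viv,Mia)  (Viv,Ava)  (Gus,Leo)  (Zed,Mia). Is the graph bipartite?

The cycle Zed-Ava-Mia-Zed has length 3, which is odd, so the graph is not bipartite.

No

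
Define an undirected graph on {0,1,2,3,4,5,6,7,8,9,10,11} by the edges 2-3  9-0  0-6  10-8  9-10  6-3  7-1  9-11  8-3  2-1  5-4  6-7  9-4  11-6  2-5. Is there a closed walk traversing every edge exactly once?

No

Degrees: 0:2, 1:2, 2:3, 3:3, 4:2, 5:2, 6:4, 7:2, 8:2, 9:4, 10:2, 11:2
Vertices with odd degree: 2, 3. An Eulerian circuit requires all degrees even.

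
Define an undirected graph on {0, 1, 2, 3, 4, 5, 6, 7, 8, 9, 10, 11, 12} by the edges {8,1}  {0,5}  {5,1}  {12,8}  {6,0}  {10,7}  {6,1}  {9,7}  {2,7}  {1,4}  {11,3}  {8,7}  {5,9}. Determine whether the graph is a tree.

The graph has 13 vertices and 13 edges.
It is not connected, so it is not a tree.

No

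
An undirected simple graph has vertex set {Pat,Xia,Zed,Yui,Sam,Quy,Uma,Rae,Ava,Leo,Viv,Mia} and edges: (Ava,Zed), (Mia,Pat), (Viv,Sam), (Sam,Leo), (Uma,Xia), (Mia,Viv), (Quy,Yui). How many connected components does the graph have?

5

Component: {Rae}
Component: {Xia, Uma}
Component: {Zed, Ava}
Component: {Yui, Quy}
Component: {Pat, Sam, Leo, Viv, Mia}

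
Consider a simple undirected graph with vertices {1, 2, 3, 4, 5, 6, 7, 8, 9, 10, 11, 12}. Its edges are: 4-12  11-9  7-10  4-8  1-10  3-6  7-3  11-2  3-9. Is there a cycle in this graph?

No

The graph has 12 vertices, 9 edges, and 3 connected components.
A forest on 12 vertices with 3 components has exactly 9 edges, which matches — so no cycle.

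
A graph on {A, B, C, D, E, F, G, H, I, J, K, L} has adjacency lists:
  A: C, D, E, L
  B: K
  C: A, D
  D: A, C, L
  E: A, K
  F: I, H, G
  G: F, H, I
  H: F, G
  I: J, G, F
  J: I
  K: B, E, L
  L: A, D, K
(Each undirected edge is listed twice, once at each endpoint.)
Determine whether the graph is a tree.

No

The graph has 12 vertices and 15 edges.
It splits into 2 components, so it cannot be a tree.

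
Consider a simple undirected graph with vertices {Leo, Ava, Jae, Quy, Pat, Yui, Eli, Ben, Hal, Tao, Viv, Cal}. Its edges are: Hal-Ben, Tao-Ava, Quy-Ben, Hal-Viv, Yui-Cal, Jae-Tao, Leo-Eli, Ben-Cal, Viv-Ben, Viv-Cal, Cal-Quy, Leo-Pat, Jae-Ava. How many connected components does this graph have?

Component: {Leo, Pat, Eli}
Component: {Ava, Jae, Tao}
Component: {Quy, Yui, Ben, Hal, Viv, Cal}

3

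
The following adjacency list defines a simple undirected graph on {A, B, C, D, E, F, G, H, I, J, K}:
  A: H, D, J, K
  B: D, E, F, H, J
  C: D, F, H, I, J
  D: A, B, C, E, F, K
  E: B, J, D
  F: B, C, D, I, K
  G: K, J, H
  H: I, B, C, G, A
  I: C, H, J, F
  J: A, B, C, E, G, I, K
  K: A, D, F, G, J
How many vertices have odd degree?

Degrees: A:4, B:5, C:5, D:6, E:3, F:5, G:3, H:5, I:4, J:7, K:5
Odd-degree vertices: B, C, E, F, G, H, J, K.

8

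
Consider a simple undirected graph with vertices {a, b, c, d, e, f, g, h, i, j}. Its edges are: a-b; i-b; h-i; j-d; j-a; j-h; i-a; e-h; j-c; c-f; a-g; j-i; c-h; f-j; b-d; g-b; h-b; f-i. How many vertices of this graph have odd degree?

Degrees: a:4, b:5, c:3, d:2, e:1, f:3, g:2, h:5, i:5, j:6
Odd-degree vertices: b, c, e, f, h, i.

6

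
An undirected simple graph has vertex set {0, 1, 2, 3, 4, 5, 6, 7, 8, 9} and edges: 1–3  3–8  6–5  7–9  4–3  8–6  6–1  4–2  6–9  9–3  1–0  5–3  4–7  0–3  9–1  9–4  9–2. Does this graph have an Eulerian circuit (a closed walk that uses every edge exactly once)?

Degrees: 0:2, 1:4, 2:2, 3:6, 4:4, 5:2, 6:4, 7:2, 8:2, 9:6
Every vertex has even degree and the edges form a single connected piece, so an Eulerian circuit exists.

Yes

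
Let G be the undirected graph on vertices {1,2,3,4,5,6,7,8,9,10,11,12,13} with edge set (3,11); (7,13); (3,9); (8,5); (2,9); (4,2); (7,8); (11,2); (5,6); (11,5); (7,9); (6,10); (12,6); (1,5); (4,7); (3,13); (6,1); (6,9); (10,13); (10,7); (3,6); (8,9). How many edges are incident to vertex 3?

4

Neighbors of 3: 6, 9, 11, 13.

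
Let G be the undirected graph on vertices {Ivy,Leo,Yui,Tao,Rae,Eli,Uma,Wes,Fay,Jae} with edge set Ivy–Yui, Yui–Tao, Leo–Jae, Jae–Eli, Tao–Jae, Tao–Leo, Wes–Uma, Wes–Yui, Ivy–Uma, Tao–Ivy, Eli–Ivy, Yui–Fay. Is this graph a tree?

The graph has 10 vertices and 12 edges.
It splits into 2 components, so it cannot be a tree.

No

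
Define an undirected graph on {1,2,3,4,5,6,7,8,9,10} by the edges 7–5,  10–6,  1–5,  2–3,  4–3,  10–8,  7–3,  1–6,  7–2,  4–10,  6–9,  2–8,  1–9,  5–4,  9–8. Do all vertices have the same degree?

Degrees: 1:3, 2:3, 3:3, 4:3, 5:3, 6:3, 7:3, 8:3, 9:3, 10:3
Every vertex has degree 3, so the graph is 3-regular.

Yes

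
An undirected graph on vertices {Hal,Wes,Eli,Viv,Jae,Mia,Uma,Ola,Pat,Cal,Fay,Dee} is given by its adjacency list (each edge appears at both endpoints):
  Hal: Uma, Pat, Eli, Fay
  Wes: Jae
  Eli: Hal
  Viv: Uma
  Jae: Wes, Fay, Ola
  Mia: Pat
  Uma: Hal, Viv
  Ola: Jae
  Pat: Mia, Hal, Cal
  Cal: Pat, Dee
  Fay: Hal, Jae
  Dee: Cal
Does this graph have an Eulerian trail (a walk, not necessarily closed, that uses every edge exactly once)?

Degrees: Hal:4, Wes:1, Eli:1, Viv:1, Jae:3, Mia:1, Uma:2, Ola:1, Pat:3, Cal:2, Fay:2, Dee:1
Odd-degree vertices: Wes, Eli, Viv, Jae, Mia, Ola, Pat, Dee (8 total).
With 8 odd-degree vertices (more than two), no single trail can use every edge.

No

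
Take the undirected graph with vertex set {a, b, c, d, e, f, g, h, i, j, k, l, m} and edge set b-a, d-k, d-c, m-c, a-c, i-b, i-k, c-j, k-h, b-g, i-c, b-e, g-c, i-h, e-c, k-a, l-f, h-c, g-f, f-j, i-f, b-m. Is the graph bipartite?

No

The cycle i-h-k-i has length 3, which is odd, so the graph is not bipartite.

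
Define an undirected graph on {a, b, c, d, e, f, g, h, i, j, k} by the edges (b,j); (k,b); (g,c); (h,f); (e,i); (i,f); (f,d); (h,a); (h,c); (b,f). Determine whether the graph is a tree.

Yes

The graph has 11 vertices and 10 edges.
Connected and |E| = |V| - 1, which characterizes a tree.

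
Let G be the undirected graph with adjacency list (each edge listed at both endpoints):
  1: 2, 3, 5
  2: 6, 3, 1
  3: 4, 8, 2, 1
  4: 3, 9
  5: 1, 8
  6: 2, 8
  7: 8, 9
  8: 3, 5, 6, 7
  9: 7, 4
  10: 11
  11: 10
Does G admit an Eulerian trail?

No

Degrees: 1:3, 2:3, 3:4, 4:2, 5:2, 6:2, 7:2, 8:4, 9:2, 10:1, 11:1
Odd-degree vertices: 1, 2, 10, 11 (4 total).
An Eulerian trail requires 0 or 2 odd-degree vertices; here there are 4.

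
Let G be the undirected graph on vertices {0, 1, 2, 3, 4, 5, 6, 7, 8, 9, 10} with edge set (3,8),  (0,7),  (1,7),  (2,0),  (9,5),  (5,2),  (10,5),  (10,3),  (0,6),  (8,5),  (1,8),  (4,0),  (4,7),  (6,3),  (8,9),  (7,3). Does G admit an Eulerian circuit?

Yes

Degrees: 0:4, 1:2, 2:2, 3:4, 4:2, 5:4, 6:2, 7:4, 8:4, 9:2, 10:2
All degrees are even and the non-isolated vertices are connected — an Eulerian circuit exists.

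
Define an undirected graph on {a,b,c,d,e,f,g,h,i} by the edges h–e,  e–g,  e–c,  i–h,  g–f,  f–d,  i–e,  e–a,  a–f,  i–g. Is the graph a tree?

No

The graph has 9 vertices and 10 edges.
It is not connected, so it is not a tree.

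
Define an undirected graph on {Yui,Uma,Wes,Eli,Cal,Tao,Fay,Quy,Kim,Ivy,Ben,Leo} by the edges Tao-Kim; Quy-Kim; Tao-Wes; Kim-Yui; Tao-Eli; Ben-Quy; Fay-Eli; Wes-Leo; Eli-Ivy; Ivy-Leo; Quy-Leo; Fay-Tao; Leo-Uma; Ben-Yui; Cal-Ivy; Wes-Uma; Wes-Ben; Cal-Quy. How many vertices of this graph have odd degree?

Degrees: Yui:2, Uma:2, Wes:4, Eli:3, Cal:2, Tao:4, Fay:2, Quy:4, Kim:3, Ivy:3, Ben:3, Leo:4
Odd-degree vertices: Eli, Kim, Ivy, Ben.

4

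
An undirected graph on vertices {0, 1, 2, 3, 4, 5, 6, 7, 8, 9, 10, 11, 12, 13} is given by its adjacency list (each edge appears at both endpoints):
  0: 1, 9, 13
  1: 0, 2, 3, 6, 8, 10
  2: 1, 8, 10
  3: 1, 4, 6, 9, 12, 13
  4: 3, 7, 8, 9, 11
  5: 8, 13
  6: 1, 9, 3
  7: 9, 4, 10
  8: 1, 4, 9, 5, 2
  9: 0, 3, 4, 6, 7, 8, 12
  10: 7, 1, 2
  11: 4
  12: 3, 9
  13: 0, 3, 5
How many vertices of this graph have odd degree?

10

Degrees: 0:3, 1:6, 2:3, 3:6, 4:5, 5:2, 6:3, 7:3, 8:5, 9:7, 10:3, 11:1, 12:2, 13:3
Odd-degree vertices: 0, 2, 4, 6, 7, 8, 9, 10, 11, 13.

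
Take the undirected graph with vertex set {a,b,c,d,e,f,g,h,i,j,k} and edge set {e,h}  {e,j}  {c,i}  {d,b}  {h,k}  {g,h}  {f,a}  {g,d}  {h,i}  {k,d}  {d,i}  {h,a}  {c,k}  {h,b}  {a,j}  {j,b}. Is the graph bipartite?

Yes

Color {c, d, f, h, j} black and {a, b, e, g, i, k} white. No edge joins two same-colored vertices, so the graph is bipartite.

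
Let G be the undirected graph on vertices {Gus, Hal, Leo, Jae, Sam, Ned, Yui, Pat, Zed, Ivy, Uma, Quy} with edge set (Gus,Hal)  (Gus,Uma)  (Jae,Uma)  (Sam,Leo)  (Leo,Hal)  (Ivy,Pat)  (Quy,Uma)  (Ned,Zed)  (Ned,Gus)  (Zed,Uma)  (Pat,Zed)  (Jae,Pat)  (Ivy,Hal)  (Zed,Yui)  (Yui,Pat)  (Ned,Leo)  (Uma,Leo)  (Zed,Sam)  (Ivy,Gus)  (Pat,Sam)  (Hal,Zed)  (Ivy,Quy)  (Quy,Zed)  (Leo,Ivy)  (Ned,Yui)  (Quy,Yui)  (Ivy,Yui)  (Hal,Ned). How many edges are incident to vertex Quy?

Neighbors of Quy: Yui, Zed, Ivy, Uma.

4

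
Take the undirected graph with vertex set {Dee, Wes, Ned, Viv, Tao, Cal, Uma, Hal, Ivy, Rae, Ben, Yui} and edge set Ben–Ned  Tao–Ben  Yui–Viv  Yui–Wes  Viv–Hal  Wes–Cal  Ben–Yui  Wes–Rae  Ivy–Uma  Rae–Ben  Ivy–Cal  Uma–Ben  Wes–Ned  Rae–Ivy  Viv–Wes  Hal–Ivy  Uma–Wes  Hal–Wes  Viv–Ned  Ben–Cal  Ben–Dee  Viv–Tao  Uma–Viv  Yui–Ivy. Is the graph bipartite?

Viv-Wes-Yui-Viv is an odd cycle (length 3), and a bipartite graph can contain only even cycles.

No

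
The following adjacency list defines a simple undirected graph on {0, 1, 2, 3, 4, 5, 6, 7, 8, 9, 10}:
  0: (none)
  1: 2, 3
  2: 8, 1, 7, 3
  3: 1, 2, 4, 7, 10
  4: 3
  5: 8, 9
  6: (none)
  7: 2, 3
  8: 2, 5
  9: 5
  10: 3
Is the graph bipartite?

The cycle 1-2-3-1 has length 3, which is odd, so the graph is not bipartite.

No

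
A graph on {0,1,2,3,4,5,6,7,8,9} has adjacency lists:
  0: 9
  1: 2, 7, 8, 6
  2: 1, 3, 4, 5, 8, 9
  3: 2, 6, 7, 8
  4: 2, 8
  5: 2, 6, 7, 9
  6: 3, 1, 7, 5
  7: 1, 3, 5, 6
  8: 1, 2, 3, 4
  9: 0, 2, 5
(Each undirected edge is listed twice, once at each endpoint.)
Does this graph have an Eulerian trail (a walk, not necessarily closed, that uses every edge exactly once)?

Degrees: 0:1, 1:4, 2:6, 3:4, 4:2, 5:4, 6:4, 7:4, 8:4, 9:3
Odd-degree vertices: 0, 9 (2 total).
The non-isolated vertices are connected and exactly 2 have odd degree, so an Eulerian trail exists (from 0 to 9).

Yes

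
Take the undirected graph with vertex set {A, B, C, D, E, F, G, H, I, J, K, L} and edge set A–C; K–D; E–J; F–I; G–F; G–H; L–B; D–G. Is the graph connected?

No

Component: {A, C}
Component: {B, L}
Component: {E, J}
Component: {D, F, G, H, I, K}
No edge joins these 4 groups, so the graph is disconnected.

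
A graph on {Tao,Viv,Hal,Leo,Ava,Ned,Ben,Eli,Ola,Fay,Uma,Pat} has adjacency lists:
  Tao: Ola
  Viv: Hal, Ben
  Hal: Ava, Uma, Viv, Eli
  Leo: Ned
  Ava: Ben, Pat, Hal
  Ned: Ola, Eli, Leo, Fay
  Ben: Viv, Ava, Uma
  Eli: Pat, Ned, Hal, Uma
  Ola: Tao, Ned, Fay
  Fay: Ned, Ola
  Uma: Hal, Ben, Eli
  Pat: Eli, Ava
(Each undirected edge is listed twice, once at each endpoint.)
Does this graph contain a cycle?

The graph has 12 vertices, 16 edges, and 1 connected component.
Since 16 > 12 - 1, a cycle must exist; for instance Hal-Uma-Ben-Ava-Hal.

Yes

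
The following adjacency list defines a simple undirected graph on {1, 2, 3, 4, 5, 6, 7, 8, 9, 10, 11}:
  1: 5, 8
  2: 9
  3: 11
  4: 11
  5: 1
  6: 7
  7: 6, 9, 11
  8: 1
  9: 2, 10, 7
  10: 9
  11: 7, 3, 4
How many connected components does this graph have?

Component: {1, 5, 8}
Component: {2, 3, 4, 6, 7, 9, 10, 11}

2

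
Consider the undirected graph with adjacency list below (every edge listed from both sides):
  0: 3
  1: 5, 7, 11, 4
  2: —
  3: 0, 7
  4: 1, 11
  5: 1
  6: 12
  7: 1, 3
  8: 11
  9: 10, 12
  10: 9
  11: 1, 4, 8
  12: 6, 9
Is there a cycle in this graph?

Yes

The graph has 13 vertices, 11 edges, and 3 connected components.
One cycle is 1-11-4-1.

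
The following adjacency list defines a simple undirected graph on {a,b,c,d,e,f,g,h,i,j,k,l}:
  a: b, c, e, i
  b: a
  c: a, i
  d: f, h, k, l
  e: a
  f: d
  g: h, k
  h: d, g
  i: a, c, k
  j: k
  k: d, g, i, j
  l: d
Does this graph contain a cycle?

Yes

|V| = 12, |E| = 13, number of components = 1.
One cycle is k-d-h-g-k.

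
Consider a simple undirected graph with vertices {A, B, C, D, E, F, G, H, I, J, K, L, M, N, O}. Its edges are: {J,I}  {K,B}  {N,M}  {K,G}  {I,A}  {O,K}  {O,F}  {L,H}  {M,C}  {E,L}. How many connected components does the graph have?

5

Component: {D}
Component: {A, I, J}
Component: {C, M, N}
Component: {E, H, L}
Component: {B, F, G, K, O}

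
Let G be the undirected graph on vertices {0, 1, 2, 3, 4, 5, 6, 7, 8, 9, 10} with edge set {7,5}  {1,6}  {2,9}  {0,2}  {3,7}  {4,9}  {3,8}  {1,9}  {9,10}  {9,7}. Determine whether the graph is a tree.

The graph has 11 vertices and 10 edges.
It is connected with exactly 10 edges, hence acyclic — it is a tree.

Yes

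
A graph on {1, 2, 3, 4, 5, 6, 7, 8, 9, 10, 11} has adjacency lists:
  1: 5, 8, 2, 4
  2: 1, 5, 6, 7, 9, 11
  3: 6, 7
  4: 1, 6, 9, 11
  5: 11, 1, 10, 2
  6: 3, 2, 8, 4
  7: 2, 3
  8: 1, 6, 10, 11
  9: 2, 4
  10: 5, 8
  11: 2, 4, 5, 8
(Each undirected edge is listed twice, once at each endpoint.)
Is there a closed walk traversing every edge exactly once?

Degrees: 1:4, 2:6, 3:2, 4:4, 5:4, 6:4, 7:2, 8:4, 9:2, 10:2, 11:4
Every vertex has even degree and the edges form a single connected piece, so an Eulerian circuit exists.

Yes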